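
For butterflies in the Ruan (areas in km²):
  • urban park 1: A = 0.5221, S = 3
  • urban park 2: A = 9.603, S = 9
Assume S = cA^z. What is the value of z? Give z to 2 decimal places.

Taking logs: ln S = ln c + z ln A, so z = (ln S₂ − ln S₁)/(ln A₂ − ln A₁).
z = ln(9/3) / ln(9.603/0.5221) = ln(3) / ln(18.39) = 1.0986 / 2.9120 = 0.3773

0.38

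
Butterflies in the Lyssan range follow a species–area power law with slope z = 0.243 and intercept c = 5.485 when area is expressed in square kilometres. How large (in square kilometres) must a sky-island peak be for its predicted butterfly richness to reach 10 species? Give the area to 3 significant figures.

11.8 square kilometres

10 = 5.485 × A^0.243  ⇒  A^0.243 = 10/5.485 = 1.823
ln A = ln(1.823) / 0.243 = 0.6006 / 0.243 = 2.4715
A = e^2.4715 ≈ 11.84 square kilometres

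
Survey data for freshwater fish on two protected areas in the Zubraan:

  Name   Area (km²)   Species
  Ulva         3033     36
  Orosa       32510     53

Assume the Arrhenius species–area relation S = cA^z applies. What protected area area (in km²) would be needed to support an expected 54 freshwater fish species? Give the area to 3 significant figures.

36500 km²

z = ln(53/36) / ln(32510/3033) = 0.3868 / 2.3720 = 0.1631
c = 36 / 3033^0.1631 = 36 / 3.696 = 9.74
A = (54/9.74)^(1/0.1631) ⇒ ln A = ln(5.544)/0.1631 = 10.5039
A = e^10.5039 ≈ 36459 km²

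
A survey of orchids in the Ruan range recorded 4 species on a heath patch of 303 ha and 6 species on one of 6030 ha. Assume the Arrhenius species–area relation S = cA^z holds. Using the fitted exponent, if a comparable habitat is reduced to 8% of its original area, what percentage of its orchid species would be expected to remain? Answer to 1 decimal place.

71.0%

z = ln(6/4) / ln(6030/303) = 0.4055 / 2.9908 = 0.1356
S_new/S_old = (A_new/A_old)^z = 0.08^0.1356 = exp(0.1356 × -2.5257) = 0.7101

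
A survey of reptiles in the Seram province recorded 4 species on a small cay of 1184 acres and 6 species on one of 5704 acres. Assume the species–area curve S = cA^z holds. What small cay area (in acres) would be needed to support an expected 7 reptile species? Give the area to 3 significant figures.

10400 acres

z = ln(6/4) / ln(5704/1184) = 0.4055 / 1.5723 = 0.2579
c = 4 / 1184^0.2579 = 4 / 6.203 = 0.6449
A = (7/0.6449)^(1/0.2579) ⇒ ln A = ln(10.85)/0.2579 = 9.2467
A = e^9.2467 ≈ 10370 acres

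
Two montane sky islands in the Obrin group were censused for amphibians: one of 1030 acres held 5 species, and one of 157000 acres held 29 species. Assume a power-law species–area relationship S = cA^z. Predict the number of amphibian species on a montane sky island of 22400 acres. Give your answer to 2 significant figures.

z = ln(29/5) / ln(157000/1030) = 1.7579 / 5.0267 = 0.3497
c = 5 / 1030^0.3497 = 5 / 11.31 = 0.4419
S₃ = 0.4419 × 22400^0.3497 = 0.4419 × 33.21 ≈ 14.68

15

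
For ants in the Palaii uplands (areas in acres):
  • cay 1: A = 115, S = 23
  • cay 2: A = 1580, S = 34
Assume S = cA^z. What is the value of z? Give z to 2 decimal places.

0.15

Taking logs: ln S = ln c + z ln A, so z = (ln S₂ − ln S₁)/(ln A₂ − ln A₁).
z = ln(34/23) / ln(1580/115) = ln(1.478) / ln(13.74) = 0.3909 / 2.6202 = 0.1492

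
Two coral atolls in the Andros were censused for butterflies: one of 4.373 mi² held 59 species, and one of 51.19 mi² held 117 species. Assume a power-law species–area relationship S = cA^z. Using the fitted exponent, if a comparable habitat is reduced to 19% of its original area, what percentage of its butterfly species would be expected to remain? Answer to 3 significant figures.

63.0%

z = ln(117/59) / ln(51.19/4.373) = 0.6846 / 2.4601 = 0.2783
S_new/S_old = (A_new/A_old)^z = 0.19^0.2783 = exp(0.2783 × -1.6607) = 0.6299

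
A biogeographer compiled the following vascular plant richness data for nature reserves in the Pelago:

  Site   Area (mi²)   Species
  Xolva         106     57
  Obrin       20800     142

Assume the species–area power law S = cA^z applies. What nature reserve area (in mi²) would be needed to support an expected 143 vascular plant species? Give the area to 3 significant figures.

z = ln(142/57) / ln(20800/106) = 0.9128 / 5.2793 = 0.1729
c = 57 / 106^0.1729 = 57 / 2.24 = 25.45
A = (143/25.45)^(1/0.1729) ⇒ ln A = ln(5.619)/0.1729 = 9.9833
A = e^9.9833 ≈ 21662 mi²

21700 mi²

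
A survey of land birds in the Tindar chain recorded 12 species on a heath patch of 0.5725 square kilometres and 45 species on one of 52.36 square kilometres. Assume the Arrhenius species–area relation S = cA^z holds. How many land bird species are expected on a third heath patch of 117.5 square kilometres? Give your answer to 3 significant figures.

57.0

z = ln(45/12) / ln(52.36/0.5725) = 1.3218 / 4.5159 = 0.2927
c = 12 / 0.5725^0.2927 = 12 / 0.8494 = 14.13
S₃ = 14.13 × 117.5^0.2927 = 14.13 × 4.035 ≈ 57.01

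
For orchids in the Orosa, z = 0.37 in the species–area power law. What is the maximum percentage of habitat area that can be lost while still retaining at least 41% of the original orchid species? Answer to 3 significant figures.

Need (A_new/A_old)^0.37 = 0.41, so A_new/A_old = 0.41^(1/0.37) = 0.41^2.703
ln(A_new/A_old) = ln 0.41 / 0.37 = -0.8916 / 0.37 = -2.4097
A_new/A_old = e^-2.4097 ≈ 0.08984
Fraction that can be lost = 1 − 0.08984 = 0.9102

91.0%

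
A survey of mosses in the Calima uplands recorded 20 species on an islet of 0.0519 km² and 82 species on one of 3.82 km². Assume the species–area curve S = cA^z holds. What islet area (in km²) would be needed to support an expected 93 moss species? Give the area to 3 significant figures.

z = ln(82/20) / ln(3.82/0.0519) = 1.4110 / 4.2987 = 0.3282
c = 20 / 0.0519^0.3282 = 20 / 0.3787 = 52.82
A = (93/52.82)^(1/0.3282) ⇒ ln A = ln(1.761)/0.3282 = 1.7238
A = e^1.7238 ≈ 5.606 km²

5.61 km²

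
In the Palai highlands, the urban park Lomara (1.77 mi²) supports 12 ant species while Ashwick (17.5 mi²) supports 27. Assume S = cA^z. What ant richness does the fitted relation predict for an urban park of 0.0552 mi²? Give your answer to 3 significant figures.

z = ln(27/12) / ln(17.5/1.77) = 0.8109 / 2.2912 = 0.3539
c = 12 / 1.77^0.3539 = 12 / 1.224 = 9.804
S₃ = 9.804 × 0.0552^0.3539 = 9.804 × 0.3587 ≈ 3.517

3.52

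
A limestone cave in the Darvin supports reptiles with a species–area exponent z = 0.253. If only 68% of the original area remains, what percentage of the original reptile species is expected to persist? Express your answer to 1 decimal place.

90.7%

S_new/S_old = (A_new/A_old)^z = 0.68^0.253
= exp(0.253 × ln 0.68) = exp(0.253 × -0.3857) = exp(-0.0976) ≈ 0.907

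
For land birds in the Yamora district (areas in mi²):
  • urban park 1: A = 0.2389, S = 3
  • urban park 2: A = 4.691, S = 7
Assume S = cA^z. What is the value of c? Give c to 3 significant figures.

4.51

z = ln(S₂/S₁) / ln(A₂/A₁) = ln(7/3) / ln(4.691/0.2389) = 0.8473 / 2.9774 = 0.2846
c = S₁ / A₁^z = 3 / 0.2389^0.2846 = 3 / 0.6654 = 4.509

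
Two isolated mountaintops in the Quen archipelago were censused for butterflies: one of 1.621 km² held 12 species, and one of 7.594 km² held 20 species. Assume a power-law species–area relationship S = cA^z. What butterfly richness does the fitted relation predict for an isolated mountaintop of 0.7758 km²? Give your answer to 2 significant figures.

9.4

z = ln(20/12) / ln(7.594/1.621) = 0.5108 / 1.5443 = 0.3308
c = 12 / 1.621^0.3308 = 12 / 1.173 = 10.23
S₃ = 10.23 × 0.7758^0.3308 = 10.23 × 0.9195 ≈ 9.404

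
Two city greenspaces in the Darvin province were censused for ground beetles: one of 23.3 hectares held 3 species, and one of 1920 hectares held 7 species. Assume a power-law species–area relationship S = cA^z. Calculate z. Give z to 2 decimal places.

Taking logs: ln S = ln c + z ln A, so z = (ln S₂ − ln S₁)/(ln A₂ − ln A₁).
z = ln(7/3) / ln(1920/23.3) = ln(2.333) / ln(82.4) = 0.8473 / 4.4116 = 0.1921

0.19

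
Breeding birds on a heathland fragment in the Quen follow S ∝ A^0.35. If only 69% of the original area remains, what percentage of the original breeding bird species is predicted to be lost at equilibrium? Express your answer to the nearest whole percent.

12%

S_new/S_old = (A_new/A_old)^z = 0.69^0.35
= exp(0.35 × ln 0.69) = exp(0.35 × -0.3711) = exp(-0.1299) ≈ 0.8782
Fraction lost = 1 − 0.8782 = 0.1218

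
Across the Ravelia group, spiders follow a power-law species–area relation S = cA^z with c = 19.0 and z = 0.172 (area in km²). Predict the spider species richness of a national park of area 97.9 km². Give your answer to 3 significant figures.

S = 19 × 97.9^0.172
ln S = ln 19 + 0.172 × ln 97.9 = 2.9444 + 0.172 × 4.5839 = 3.7329
S = e^3.7329 ≈ 41.8

41.8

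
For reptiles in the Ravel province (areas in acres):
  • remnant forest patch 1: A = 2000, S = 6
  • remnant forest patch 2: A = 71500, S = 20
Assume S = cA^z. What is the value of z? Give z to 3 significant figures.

0.337

Taking logs: ln S = ln c + z ln A, so z = (ln S₂ − ln S₁)/(ln A₂ − ln A₁).
z = ln(20/6) / ln(71500/2000) = ln(3.333) / ln(35.75) = 1.2040 / 3.5766 = 0.3366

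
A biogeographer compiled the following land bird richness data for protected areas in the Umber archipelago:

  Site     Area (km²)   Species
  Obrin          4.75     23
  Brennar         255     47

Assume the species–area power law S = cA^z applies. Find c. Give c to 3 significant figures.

z = ln(S₂/S₁) / ln(A₂/A₁) = ln(47/23) / ln(255/4.75) = 0.7147 / 3.9831 = 0.1794
c = S₁ / A₁^z = 23 / 4.75^0.1794 = 23 / 1.323 = 17.39

17.4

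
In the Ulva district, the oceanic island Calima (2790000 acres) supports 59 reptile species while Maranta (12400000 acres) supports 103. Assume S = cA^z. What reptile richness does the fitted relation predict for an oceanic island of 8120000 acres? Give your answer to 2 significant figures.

88

z = ln(103/59) / ln(12400000/2790000) = 0.5572 / 1.4917 = 0.3735
c = 59 / 2790000^0.3735 = 59 / 255.7 = 0.2308
S₃ = 0.2308 × 8120000^0.3735 = 0.2308 × 381.1 ≈ 87.93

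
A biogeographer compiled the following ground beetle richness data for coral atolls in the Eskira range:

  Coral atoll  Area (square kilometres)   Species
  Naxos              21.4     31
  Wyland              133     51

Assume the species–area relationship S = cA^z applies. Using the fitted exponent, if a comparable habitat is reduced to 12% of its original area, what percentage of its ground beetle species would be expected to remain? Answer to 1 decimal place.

56.1%

z = ln(51/31) / ln(133/21.4) = 0.4978 / 1.8270 = 0.2725
S_new/S_old = (A_new/A_old)^z = 0.12^0.2725 = exp(0.2725 × -2.1203) = 0.5612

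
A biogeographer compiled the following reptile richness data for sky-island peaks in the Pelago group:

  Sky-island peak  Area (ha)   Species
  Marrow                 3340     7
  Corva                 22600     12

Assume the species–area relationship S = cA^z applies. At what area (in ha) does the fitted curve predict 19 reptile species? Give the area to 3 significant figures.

115000 ha

z = ln(12/7) / ln(22600/3340) = 0.5390 / 1.9120 = 0.2819
c = 7 / 3340^0.2819 = 7 / 9.848 = 0.7108
A = (19/0.7108)^(1/0.2819) ⇒ ln A = ln(26.73)/0.2819 = 11.6558
A = e^11.6558 ≈ 115359 ha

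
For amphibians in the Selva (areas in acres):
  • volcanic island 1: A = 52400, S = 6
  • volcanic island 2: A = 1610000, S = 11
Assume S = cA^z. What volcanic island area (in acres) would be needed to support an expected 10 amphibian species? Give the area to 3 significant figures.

z = ln(11/6) / ln(1610000/52400) = 0.6061 / 3.4251 = 0.1770
c = 6 / 52400^0.1770 = 6 / 6.842 = 0.8769
A = (10/0.8769)^(1/0.1770) ⇒ ln A = ln(11.4)/0.1770 = 13.7532
A = e^13.7532 ≈ 939569 acres

940000 acres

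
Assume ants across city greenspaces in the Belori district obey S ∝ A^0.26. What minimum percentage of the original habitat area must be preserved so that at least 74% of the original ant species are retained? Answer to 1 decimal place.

Need (A_new/A_old)^0.26 = 0.74, so A_new/A_old = 0.74^(1/0.26) = 0.74^3.846
ln(A_new/A_old) = ln 0.74 / 0.26 = -0.3011 / 0.26 = -1.1581
A_new/A_old = e^-1.1581 ≈ 0.3141

31.4%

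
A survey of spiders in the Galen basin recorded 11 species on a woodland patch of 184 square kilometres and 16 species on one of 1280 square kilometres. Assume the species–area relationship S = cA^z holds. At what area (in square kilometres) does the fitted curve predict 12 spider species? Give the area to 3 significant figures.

289 square kilometres

z = ln(16/11) / ln(1280/184) = 0.3747 / 1.9397 = 0.1932
c = 11 / 184^0.1932 = 11 / 2.738 = 4.017
A = (12/4.017)^(1/0.1932) ⇒ ln A = ln(2.987)/0.1932 = 5.6654
A = e^5.6654 ≈ 288.7 square kilometres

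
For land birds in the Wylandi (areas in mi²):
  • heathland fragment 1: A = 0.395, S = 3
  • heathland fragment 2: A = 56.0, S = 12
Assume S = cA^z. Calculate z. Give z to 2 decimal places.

0.28

Taking logs: ln S = ln c + z ln A, so z = (ln S₂ − ln S₁)/(ln A₂ − ln A₁).
z = ln(12/3) / ln(56/0.395) = ln(4) / ln(141.8) = 1.3863 / 4.9542 = 0.2798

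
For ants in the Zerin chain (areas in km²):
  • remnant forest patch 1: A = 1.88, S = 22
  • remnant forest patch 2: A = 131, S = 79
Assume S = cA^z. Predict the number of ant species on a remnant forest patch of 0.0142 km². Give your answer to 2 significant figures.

z = ln(79/22) / ln(131/1.88) = 1.2784 / 4.2439 = 0.3012
c = 22 / 1.88^0.3012 = 22 / 1.209 = 18.19
S₃ = 18.19 × 0.0142^0.3012 = 18.19 × 0.2776 ≈ 5.049

5.0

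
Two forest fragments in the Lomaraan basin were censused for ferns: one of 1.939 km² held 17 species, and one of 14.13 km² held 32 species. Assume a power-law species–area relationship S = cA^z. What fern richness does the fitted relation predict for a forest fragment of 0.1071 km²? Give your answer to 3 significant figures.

z = ln(32/17) / ln(14.13/1.939) = 0.6325 / 1.9861 = 0.3185
c = 17 / 1.939^0.3185 = 17 / 1.235 = 13.77
S₃ = 13.77 × 0.1071^0.3185 = 13.77 × 0.4909 ≈ 6.759

6.76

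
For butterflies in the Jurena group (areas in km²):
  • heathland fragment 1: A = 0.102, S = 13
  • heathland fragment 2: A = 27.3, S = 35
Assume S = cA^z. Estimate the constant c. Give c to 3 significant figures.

z = ln(S₂/S₁) / ln(A₂/A₁) = ln(35/13) / ln(27.3/0.102) = 0.9904 / 5.5897 = 0.1772
c = S₁ / A₁^z = 13 / 0.102^0.1772 = 13 / 0.6673 = 19.48

19.5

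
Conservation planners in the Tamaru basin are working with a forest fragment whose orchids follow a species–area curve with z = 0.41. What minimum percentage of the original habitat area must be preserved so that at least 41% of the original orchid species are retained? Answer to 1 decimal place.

Need (A_new/A_old)^0.41 = 0.41, so A_new/A_old = 0.41^(1/0.41) = 0.41^2.439
ln(A_new/A_old) = ln 0.41 / 0.41 = -0.8916 / 0.41 = -2.1746
A_new/A_old = e^-2.1746 ≈ 0.1137

11.4%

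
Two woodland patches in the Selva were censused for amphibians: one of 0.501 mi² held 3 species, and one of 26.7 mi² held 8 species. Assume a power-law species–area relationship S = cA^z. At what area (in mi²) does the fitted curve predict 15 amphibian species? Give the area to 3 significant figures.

z = ln(8/3) / ln(26.7/0.501) = 0.9808 / 3.9758 = 0.2467
c = 3 / 0.501^0.2467 = 3 / 0.8432 = 3.558
A = (15/3.558)^(1/0.2467) ⇒ ln A = ln(4.216)/0.2467 = 5.8327
A = e^5.8327 ≈ 341.3 mi²

341 mi²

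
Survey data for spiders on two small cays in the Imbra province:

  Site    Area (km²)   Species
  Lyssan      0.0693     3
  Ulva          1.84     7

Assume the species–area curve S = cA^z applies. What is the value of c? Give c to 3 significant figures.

5.98

z = ln(S₂/S₁) / ln(A₂/A₁) = ln(7/3) / ln(1.84/0.0693) = 0.8473 / 3.2791 = 0.2584
c = S₁ / A₁^z = 3 / 0.0693^0.2584 = 3 / 0.5017 = 5.98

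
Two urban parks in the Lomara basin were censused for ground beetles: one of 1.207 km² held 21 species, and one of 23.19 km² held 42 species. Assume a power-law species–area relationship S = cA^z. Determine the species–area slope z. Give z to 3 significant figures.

Taking logs: ln S = ln c + z ln A, so z = (ln S₂ − ln S₁)/(ln A₂ − ln A₁).
z = ln(42/21) / ln(23.19/1.207) = ln(2) / ln(19.21) = 0.6931 / 2.9556 = 0.2345

0.235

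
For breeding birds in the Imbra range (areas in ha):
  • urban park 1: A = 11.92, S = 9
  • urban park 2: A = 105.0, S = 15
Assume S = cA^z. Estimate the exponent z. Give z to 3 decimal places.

0.235

Taking logs: ln S = ln c + z ln A, so z = (ln S₂ − ln S₁)/(ln A₂ − ln A₁).
z = ln(15/9) / ln(105/11.92) = ln(1.667) / ln(8.809) = 0.5108 / 2.1757 = 0.2348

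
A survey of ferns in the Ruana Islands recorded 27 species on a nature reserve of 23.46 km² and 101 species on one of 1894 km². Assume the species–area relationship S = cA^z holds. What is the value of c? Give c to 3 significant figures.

10.5

z = ln(S₂/S₁) / ln(A₂/A₁) = ln(101/27) / ln(1894/23.46) = 1.3193 / 4.3911 = 0.3004
c = S₁ / A₁^z = 27 / 23.46^0.3004 = 27 / 2.58 = 10.46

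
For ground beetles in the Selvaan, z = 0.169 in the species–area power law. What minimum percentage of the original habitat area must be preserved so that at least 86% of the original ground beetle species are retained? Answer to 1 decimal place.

Need (A_new/A_old)^0.169 = 0.86, so A_new/A_old = 0.86^(1/0.169) = 0.86^5.917
ln(A_new/A_old) = ln 0.86 / 0.169 = -0.1508 / 0.169 = -0.8924
A_new/A_old = e^-0.8924 ≈ 0.4097

41.0%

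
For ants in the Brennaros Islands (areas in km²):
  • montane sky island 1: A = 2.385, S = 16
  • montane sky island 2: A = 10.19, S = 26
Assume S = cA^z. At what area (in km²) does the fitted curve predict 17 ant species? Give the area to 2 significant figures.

z = ln(26/16) / ln(10.19/2.385) = 0.4855 / 1.4522 = 0.3343
c = 16 / 2.385^0.3343 = 16 / 1.337 = 11.97
A = (17/11.97)^(1/0.3343) ⇒ ln A = ln(1.421)/0.3343 = 1.0505
A = e^1.0505 ≈ 2.859 km²

2.9 km²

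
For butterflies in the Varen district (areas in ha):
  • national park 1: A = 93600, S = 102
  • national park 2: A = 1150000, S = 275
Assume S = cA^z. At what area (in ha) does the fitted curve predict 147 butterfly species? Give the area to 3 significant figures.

236000 ha

z = ln(275/102) / ln(1150000/93600) = 0.9918 / 2.5085 = 0.3954
c = 102 / 93600^0.3954 = 102 / 92.37 = 1.104
A = (147/1.104)^(1/0.3954) ⇒ ln A = ln(133.1)/0.3954 = 12.3711
A = e^12.3711 ≈ 235889 ha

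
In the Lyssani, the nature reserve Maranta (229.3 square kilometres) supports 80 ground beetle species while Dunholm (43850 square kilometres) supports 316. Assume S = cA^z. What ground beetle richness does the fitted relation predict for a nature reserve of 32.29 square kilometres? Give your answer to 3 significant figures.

z = ln(316/80) / ln(43850/229.3) = 1.3737 / 5.2535 = 0.2615
c = 80 / 229.3^0.2615 = 80 / 4.142 = 19.31
S₃ = 19.31 × 32.29^0.2615 = 19.31 × 2.481 ≈ 47.92

47.9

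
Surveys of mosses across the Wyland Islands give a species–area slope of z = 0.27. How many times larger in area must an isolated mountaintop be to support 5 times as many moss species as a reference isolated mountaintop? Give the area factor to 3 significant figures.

388

(A₂/A₁)^0.27 = 5, so A₂/A₁ = 5^(1/0.27) = 5^3.704
ln(A₂/A₁) = ln 5 / 0.27 = 1.6094 / 0.27 = 5.9609
A₂/A₁ = e^5.9609 ≈ 388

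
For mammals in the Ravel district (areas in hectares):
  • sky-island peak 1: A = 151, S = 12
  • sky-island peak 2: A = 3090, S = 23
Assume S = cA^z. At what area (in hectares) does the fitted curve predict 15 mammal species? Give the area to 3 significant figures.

z = ln(23/12) / ln(3090/151) = 0.6506 / 3.0186 = 0.2155
c = 12 / 151^0.2155 = 12 / 2.949 = 4.07
A = (15/4.07)^(1/0.2155) ⇒ ln A = ln(3.686)/0.2155 = 6.0526
A = e^6.0526 ≈ 425.2 hectares

425 hectares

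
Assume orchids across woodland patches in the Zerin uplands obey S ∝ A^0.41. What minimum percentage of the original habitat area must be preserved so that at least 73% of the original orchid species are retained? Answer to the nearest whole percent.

46%

Need (A_new/A_old)^0.41 = 0.73, so A_new/A_old = 0.73^(1/0.41) = 0.73^2.439
ln(A_new/A_old) = ln 0.73 / 0.41 = -0.3147 / 0.41 = -0.7676
A_new/A_old = e^-0.7676 ≈ 0.4641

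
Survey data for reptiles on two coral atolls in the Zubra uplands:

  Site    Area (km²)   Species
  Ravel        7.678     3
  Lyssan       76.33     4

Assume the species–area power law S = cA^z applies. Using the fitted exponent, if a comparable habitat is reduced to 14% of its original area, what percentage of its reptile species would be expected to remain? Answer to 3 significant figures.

z = ln(4/3) / ln(76.33/7.678) = 0.2877 / 2.2967 = 0.1253
S_new/S_old = (A_new/A_old)^z = 0.14^0.1253 = exp(0.1253 × -1.9661) = 0.7817

78.2%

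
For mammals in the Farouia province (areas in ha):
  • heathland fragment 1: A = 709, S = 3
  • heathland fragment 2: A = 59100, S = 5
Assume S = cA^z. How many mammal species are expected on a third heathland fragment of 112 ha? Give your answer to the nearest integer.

z = ln(5/3) / ln(59100/709) = 0.5108 / 4.4231 = 0.1155
c = 3 / 709^0.1155 = 3 / 2.134 = 1.406
S₃ = 1.406 × 112^0.1155 = 1.406 × 1.725 ≈ 2.424

2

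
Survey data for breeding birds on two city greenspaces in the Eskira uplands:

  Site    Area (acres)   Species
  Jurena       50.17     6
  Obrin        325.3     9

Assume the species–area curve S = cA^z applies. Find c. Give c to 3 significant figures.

2.57

z = ln(S₂/S₁) / ln(A₂/A₁) = ln(9/6) / ln(325.3/50.17) = 0.4055 / 1.8693 = 0.2169
c = S₁ / A₁^z = 6 / 50.17^0.2169 = 6 / 2.338 = 2.566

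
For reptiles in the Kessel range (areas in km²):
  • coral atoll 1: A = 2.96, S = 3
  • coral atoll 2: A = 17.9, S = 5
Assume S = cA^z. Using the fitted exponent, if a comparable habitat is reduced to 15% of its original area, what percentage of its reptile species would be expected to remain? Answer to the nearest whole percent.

z = ln(5/3) / ln(17.9/2.96) = 0.5108 / 1.7996 = 0.2839
S_new/S_old = (A_new/A_old)^z = 0.15^0.2839 = exp(0.2839 × -1.8971) = 0.5836

58%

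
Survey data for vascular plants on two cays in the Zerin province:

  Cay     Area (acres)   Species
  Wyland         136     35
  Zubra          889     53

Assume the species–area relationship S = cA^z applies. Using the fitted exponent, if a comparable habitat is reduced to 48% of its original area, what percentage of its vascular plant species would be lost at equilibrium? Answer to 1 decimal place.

z = ln(53/35) / ln(889/136) = 0.4149 / 1.8774 = 0.2210
S_new/S_old = (A_new/A_old)^z = 0.48^0.2210 = exp(0.2210 × -0.7340) = 0.8503
Fraction lost = 1 − 0.8503 = 0.1497

15.0%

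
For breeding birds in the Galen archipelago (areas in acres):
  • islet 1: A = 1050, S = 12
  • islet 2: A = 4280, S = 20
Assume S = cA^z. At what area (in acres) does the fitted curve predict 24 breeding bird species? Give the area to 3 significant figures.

7070 acres

z = ln(20/12) / ln(4280/1050) = 0.5108 / 1.4052 = 0.3635
c = 12 / 1050^0.3635 = 12 / 12.54 = 0.9569
A = (24/0.9569)^(1/0.3635) ⇒ ln A = ln(25.08)/0.3635 = 8.8632
A = e^8.8632 ≈ 7067 acres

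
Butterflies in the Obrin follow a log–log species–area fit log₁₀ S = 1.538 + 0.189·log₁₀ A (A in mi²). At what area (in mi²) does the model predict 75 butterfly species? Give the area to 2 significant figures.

75 = 34.51 × A^0.189  ⇒  A^0.189 = 75/34.51 = 2.173
ln A = ln(2.173) / 0.189 = 0.7761 / 0.189 = 4.1064
A = e^4.1064 ≈ 60.73 mi²

61 mi²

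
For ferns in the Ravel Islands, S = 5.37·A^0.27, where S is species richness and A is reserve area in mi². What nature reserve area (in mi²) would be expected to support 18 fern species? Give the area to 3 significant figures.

18 = 5.37 × A^0.27  ⇒  A^0.27 = 18/5.37 = 3.352
ln A = ln(3.352) / 0.27 = 1.2095 / 0.27 = 4.4798
A = e^4.4798 ≈ 88.22 mi²

88.2 mi²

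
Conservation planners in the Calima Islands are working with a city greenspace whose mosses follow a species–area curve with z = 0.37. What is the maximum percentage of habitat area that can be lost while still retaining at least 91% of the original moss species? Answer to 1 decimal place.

Need (A_new/A_old)^0.37 = 0.91, so A_new/A_old = 0.91^(1/0.37) = 0.91^2.703
ln(A_new/A_old) = ln 0.91 / 0.37 = -0.0943 / 0.37 = -0.2549
A_new/A_old = e^-0.2549 ≈ 0.775
Fraction that can be lost = 1 − 0.775 = 0.225

22.5%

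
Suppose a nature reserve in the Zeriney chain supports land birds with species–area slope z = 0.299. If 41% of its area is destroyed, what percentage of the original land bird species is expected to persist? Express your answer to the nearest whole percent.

S_new/S_old = (A_new/A_old)^z = 0.59^0.299
= exp(0.299 × ln 0.59) = exp(0.299 × -0.5276) = exp(-0.1578) ≈ 0.8541

85%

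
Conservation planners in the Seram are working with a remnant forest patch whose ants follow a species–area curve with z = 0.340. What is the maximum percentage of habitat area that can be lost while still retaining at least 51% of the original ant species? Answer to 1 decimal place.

86.2%

Need (A_new/A_old)^0.34 = 0.51, so A_new/A_old = 0.51^(1/0.34) = 0.51^2.941
ln(A_new/A_old) = ln 0.51 / 0.34 = -0.6733 / 0.34 = -1.9804
A_new/A_old = e^-1.9804 ≈ 0.138
Fraction that can be lost = 1 − 0.138 = 0.862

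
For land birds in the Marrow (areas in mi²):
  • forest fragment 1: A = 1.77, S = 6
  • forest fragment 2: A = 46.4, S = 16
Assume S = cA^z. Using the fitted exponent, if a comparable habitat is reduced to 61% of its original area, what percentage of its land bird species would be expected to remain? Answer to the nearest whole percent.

z = ln(16/6) / ln(46.4/1.77) = 0.9808 / 3.2663 = 0.3003
S_new/S_old = (A_new/A_old)^z = 0.61^0.3003 = exp(0.3003 × -0.4943) = 0.8621

86%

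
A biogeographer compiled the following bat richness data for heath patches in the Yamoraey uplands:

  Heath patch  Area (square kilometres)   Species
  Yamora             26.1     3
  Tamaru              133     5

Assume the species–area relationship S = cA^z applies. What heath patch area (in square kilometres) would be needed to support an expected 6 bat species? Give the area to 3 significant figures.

238 square kilometres

z = ln(5/3) / ln(133/26.1) = 0.5108 / 1.6284 = 0.3137
c = 3 / 26.1^0.3137 = 3 / 2.782 = 1.078
A = (6/1.078)^(1/0.3137) ⇒ ln A = ln(5.564)/0.3137 = 5.4716
A = e^5.4716 ≈ 237.8 square kilometres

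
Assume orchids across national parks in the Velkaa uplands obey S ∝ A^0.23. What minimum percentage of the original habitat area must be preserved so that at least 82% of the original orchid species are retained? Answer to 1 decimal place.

Need (A_new/A_old)^0.23 = 0.82, so A_new/A_old = 0.82^(1/0.23) = 0.82^4.348
ln(A_new/A_old) = ln 0.82 / 0.23 = -0.1985 / 0.23 = -0.8628
A_new/A_old = e^-0.8628 ≈ 0.422

42.2%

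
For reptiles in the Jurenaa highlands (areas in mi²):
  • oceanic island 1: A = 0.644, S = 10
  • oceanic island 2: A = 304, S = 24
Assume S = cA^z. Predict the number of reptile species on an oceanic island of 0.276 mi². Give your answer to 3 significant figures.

z = ln(24/10) / ln(304/0.644) = 0.8755 / 6.1571 = 0.1422
c = 10 / 0.644^0.1422 = 10 / 0.9393 = 10.65
S₃ = 10.65 × 0.276^0.1422 = 10.65 × 0.8327 ≈ 8.865

8.86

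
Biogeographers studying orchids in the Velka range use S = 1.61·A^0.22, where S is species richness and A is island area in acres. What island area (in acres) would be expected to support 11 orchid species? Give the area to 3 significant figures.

6220 acres

11 = 1.61 × A^0.22  ⇒  A^0.22 = 11/1.61 = 6.832
ln A = ln(6.832) / 0.22 = 1.9217 / 0.22 = 8.7348
A = e^8.7348 ≈ 6216 acres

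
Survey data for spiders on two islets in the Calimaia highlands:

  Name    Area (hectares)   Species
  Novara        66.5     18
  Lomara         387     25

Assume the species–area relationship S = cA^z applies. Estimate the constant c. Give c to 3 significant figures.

z = ln(S₂/S₁) / ln(A₂/A₁) = ln(25/18) / ln(387/66.5) = 0.3285 / 1.7612 = 0.1865
c = S₁ / A₁^z = 18 / 66.5^0.1865 = 18 / 2.188 = 8.228

8.23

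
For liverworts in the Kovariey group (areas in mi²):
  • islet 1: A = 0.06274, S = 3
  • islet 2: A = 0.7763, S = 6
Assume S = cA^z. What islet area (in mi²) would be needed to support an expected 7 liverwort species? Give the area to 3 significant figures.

z = ln(6/3) / ln(0.7763/0.06274) = 0.6931 / 2.5155 = 0.2755
c = 3 / 0.06274^0.2755 = 3 / 0.4663 = 6.434
A = (7/6.434)^(1/0.2755) ⇒ ln A = ln(1.088)/0.2755 = 0.3062
A = e^0.3062 ≈ 1.358 mi²

1.36 mi²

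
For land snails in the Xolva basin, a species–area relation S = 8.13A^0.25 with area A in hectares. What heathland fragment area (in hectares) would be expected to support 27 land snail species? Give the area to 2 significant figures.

120 hectares

27 = 8.13 × A^0.25  ⇒  A^0.25 = 27/8.13 = 3.321
ln A = ln(3.321) / 0.25 = 1.2003 / 0.25 = 4.8011
A = e^4.8011 ≈ 121.6 hectares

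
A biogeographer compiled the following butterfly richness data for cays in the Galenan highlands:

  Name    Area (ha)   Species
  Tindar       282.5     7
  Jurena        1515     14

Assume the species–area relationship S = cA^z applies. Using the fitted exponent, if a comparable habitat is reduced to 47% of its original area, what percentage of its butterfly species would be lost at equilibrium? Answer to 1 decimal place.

z = ln(14/7) / ln(1515/282.5) = 0.6931 / 1.6795 = 0.4127
S_new/S_old = (A_new/A_old)^z = 0.47^0.4127 = exp(0.4127 × -0.7550) = 0.7323
Fraction lost = 1 − 0.7323 = 0.2677

26.8%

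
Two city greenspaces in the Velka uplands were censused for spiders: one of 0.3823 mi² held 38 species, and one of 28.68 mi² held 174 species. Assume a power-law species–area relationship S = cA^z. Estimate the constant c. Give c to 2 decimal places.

53.33

z = ln(S₂/S₁) / ln(A₂/A₁) = ln(174/38) / ln(28.68/0.3823) = 1.5215 / 4.3177 = 0.3524
c = S₁ / A₁^z = 38 / 0.3823^0.3524 = 38 / 0.7126 = 53.33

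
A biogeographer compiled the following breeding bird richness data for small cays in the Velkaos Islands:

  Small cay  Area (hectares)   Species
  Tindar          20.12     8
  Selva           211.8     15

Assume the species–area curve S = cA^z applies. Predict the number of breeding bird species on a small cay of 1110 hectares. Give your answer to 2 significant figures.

23

z = ln(15/8) / ln(211.8/20.12) = 0.6286 / 2.3539 = 0.2670
c = 8 / 20.12^0.2670 = 8 / 2.229 = 3.589
S₃ = 3.589 × 1110^0.2670 = 3.589 × 6.505 ≈ 23.35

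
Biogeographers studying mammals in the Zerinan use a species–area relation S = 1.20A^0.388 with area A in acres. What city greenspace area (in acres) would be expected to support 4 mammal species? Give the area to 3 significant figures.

4 = 1.2 × A^0.388  ⇒  A^0.388 = 4/1.2 = 3.333
ln A = ln(3.333) / 0.388 = 1.2040 / 0.388 = 3.1030
A = e^3.1030 ≈ 22.27 acres

22.3 acres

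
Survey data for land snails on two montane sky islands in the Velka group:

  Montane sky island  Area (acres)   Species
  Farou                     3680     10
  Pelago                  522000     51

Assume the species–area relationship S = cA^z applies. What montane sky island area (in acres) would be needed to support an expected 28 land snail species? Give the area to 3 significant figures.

z = ln(51/10) / ln(522000/3680) = 1.6292 / 4.9548 = 0.3288
c = 10 / 3680^0.3288 = 10 / 14.88 = 0.6721
A = (28/0.6721)^(1/0.3288) ⇒ ln A = ln(41.66)/0.3288 = 11.3419
A = e^11.3419 ≈ 84279 acres

84300 acres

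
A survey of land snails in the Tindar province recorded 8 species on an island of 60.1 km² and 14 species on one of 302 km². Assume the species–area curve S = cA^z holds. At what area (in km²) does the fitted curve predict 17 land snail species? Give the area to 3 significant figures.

z = ln(14/8) / ln(302/60.1) = 0.5596 / 1.6144 = 0.3466
c = 8 / 60.1^0.3466 = 8 / 4.136 = 1.934
A = (17/1.934)^(1/0.3466) ⇒ ln A = ln(8.79)/0.3466 = 6.2705
A = e^6.2705 ≈ 528.8 km²

529 km²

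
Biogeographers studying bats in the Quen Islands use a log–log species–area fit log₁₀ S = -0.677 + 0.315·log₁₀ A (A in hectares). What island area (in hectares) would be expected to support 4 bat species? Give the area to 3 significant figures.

4 = 0.2104 × A^0.315  ⇒  A^0.315 = 4/0.2104 = 19.01
ln A = ln(19.01) / 0.315 = 2.9451 / 0.315 = 9.3497
A = e^9.3497 ≈ 11495 hectares

11500 hectares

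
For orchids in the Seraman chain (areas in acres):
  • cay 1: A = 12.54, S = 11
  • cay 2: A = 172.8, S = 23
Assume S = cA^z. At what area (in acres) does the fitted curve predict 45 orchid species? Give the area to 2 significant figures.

1900 acres

z = ln(23/11) / ln(172.8/12.54) = 0.7376 / 2.6232 = 0.2812
c = 11 / 12.54^0.2812 = 11 / 2.036 = 5.402
A = (45/5.402)^(1/0.2812) ⇒ ln A = ln(8.33)/0.2812 = 7.5391
A = e^7.5391 ≈ 1880 acres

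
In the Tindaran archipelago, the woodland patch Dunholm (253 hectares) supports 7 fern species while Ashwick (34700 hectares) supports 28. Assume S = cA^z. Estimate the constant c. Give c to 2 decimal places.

z = ln(S₂/S₁) / ln(A₂/A₁) = ln(28/7) / ln(34700/253) = 1.3863 / 4.9211 = 0.2817
c = S₁ / A₁^z = 7 / 253^0.2817 = 7 / 4.753 = 1.473

1.47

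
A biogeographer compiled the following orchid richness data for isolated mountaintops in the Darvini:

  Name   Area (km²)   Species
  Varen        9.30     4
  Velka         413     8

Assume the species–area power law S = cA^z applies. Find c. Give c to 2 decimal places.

2.66

z = ln(S₂/S₁) / ln(A₂/A₁) = ln(8/4) / ln(413/9.3) = 0.6931 / 3.7934 = 0.1827
c = S₁ / A₁^z = 4 / 9.3^0.1827 = 4 / 1.503 = 2.661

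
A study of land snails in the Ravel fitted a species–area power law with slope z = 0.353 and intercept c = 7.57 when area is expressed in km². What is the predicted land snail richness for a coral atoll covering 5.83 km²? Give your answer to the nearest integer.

S = 7.57 × 5.83^0.353
ln S = ln 7.57 + 0.353 × ln 5.83 = 2.0242 + 0.353 × 1.7630 = 2.6465
S = e^2.6465 ≈ 14.11

14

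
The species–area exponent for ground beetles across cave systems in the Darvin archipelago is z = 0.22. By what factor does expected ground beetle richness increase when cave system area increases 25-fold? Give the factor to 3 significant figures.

2.03

S₂/S₁ = (A₂/A₁)^z = 25^0.22
ln(S₂/S₁) = 0.22 × ln 25 = 0.22 × 3.2189 = 0.7082
S₂/S₁ = e^0.7082 ≈ 2.03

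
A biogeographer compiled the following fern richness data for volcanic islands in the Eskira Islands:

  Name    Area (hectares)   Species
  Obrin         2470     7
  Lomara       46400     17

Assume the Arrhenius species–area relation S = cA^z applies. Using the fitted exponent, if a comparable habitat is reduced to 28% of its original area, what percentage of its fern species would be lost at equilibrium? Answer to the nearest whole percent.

z = ln(17/7) / ln(46400/2470) = 0.8873 / 2.9331 = 0.3025
S_new/S_old = (A_new/A_old)^z = 0.28^0.3025 = exp(0.3025 × -1.2730) = 0.6804
Fraction lost = 1 − 0.6804 = 0.3196

32%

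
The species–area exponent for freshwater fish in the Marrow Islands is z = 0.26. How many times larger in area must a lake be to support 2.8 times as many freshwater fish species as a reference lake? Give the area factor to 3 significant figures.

(A₂/A₁)^0.26 = 2.8, so A₂/A₁ = 2.8^(1/0.26) = 2.8^3.846
ln(A₂/A₁) = ln 2.8 / 0.26 = 1.0296 / 0.26 = 3.9601
A₂/A₁ = e^3.9601 ≈ 52.46

52.5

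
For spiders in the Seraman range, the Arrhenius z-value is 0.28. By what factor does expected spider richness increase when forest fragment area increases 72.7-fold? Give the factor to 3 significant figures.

S₂/S₁ = (A₂/A₁)^z = 72.7^0.28
ln(S₂/S₁) = 0.28 × ln 72.7 = 0.28 × 4.2863 = 1.2002
S₂/S₁ = e^1.2002 ≈ 3.321

3.32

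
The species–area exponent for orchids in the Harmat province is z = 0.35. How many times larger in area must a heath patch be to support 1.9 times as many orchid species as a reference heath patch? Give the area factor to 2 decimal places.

6.26

(A₂/A₁)^0.35 = 1.9, so A₂/A₁ = 1.9^(1/0.35) = 1.9^2.857
ln(A₂/A₁) = ln 1.9 / 0.35 = 0.6419 / 0.35 = 1.8339
A₂/A₁ = e^1.8339 ≈ 6.258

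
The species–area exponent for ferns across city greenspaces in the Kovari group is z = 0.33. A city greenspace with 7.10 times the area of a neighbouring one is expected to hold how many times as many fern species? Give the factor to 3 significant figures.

1.91

S₂/S₁ = (A₂/A₁)^z = 7.1^0.33
ln(S₂/S₁) = 0.33 × ln 7.1 = 0.33 × 1.9601 = 0.6468
S₂/S₁ = e^0.6468 ≈ 1.909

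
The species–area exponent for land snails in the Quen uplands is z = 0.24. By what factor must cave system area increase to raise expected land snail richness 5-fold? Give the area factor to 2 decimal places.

(A₂/A₁)^0.24 = 5, so A₂/A₁ = 5^(1/0.24) = 5^4.167
ln(A₂/A₁) = ln 5 / 0.24 = 1.6094 / 0.24 = 6.7060
A₂/A₁ = e^6.7060 ≈ 817.3

817.29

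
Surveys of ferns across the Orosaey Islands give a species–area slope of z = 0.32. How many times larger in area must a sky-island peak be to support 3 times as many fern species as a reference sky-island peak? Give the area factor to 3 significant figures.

31.0

(A₂/A₁)^0.32 = 3, so A₂/A₁ = 3^(1/0.32) = 3^3.125
ln(A₂/A₁) = ln 3 / 0.32 = 1.0986 / 0.32 = 3.4332
A₂/A₁ = e^3.4332 ≈ 30.97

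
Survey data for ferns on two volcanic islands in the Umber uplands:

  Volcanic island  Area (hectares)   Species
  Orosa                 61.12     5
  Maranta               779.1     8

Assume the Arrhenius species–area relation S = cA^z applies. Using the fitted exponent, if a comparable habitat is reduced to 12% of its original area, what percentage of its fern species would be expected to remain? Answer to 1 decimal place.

67.6%

z = ln(8/5) / ln(779.1/61.12) = 0.4700 / 2.5453 = 0.1847
S_new/S_old = (A_new/A_old)^z = 0.12^0.1847 = exp(0.1847 × -2.1203) = 0.676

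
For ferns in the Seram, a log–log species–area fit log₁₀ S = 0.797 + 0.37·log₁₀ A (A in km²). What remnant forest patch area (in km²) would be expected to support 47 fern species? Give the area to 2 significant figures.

47 = 6.266 × A^0.37  ⇒  A^0.37 = 47/6.266 = 7.501
ln A = ln(7.501) / 0.37 = 2.0150 / 0.37 = 5.4459
A = e^5.4459 ≈ 231.8 km²

230 km²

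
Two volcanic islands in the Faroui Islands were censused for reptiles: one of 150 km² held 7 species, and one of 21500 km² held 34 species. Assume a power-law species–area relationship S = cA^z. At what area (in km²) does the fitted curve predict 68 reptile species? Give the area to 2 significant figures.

190000 km²

z = ln(34/7) / ln(21500/150) = 1.5805 / 4.9652 = 0.3183
c = 7 / 150^0.3183 = 7 / 4.928 = 1.42
A = (68/1.42)^(1/0.3183) ⇒ ln A = ln(47.87)/0.3183 = 12.1534
A = e^12.1534 ≈ 189740 km²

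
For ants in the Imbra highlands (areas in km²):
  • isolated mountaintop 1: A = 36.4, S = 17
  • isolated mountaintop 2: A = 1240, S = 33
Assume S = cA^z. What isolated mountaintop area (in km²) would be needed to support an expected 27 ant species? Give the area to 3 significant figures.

z = ln(33/17) / ln(1240/36.4) = 0.6633 / 3.5283 = 0.1880
c = 17 / 36.4^0.1880 = 17 / 1.966 = 8.649
A = (27/8.649)^(1/0.1880) ⇒ ln A = ln(3.122)/0.1880 = 6.0554
A = e^6.0554 ≈ 426.4 km²

426 km²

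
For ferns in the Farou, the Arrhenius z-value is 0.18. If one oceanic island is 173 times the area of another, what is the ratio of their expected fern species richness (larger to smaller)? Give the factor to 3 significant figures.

2.53

S₂/S₁ = (A₂/A₁)^z = 173^0.18
ln(S₂/S₁) = 0.18 × ln 173 = 0.18 × 5.1533 = 0.9276
S₂/S₁ = e^0.9276 ≈ 2.528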